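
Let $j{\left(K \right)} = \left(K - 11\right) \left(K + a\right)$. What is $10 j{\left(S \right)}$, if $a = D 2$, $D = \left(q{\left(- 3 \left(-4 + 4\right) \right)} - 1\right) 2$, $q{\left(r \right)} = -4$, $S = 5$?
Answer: $900$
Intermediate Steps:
$D = -10$ ($D = \left(-4 - 1\right) 2 = \left(-5\right) 2 = -10$)
$a = -20$ ($a = \left(-10\right) 2 = -20$)
$j{\left(K \right)} = \left(-20 + K\right) \left(-11 + K\right)$ ($j{\left(K \right)} = \left(K - 11\right) \left(K - 20\right) = \left(-11 + K\right) \left(-20 + K\right) = \left(-20 + K\right) \left(-11 + K\right)$)
$10 j{\left(S \right)} = 10 \left(220 + 5^{2} - 155\right) = 10 \left(220 + 25 - 155\right) = 10 \cdot 90 = 900$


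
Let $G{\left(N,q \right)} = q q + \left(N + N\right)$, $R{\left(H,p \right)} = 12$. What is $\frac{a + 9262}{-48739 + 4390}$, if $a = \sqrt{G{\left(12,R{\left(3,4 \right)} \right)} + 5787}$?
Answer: $- \frac{9262}{44349} - \frac{\sqrt{5955}}{44349} \approx -0.21058$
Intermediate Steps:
$G{\left(N,q \right)} = q^{2} + 2 N$
$a = \sqrt{5955}$ ($a = \sqrt{\left(12^{2} + 2 \cdot 12\right) + 5787} = \sqrt{\left(144 + 24\right) + 5787} = \sqrt{168 + 5787} = \sqrt{5955} \approx 77.169$)
$\frac{a + 9262}{-48739 + 4390} = \frac{\sqrt{5955} + 9262}{-48739 + 4390} = \frac{9262 + \sqrt{5955}}{-44349} = \left(9262 + \sqrt{5955}\right) \left(- \frac{1}{44349}\right) = - \frac{9262}{44349} - \frac{\sqrt{5955}}{44349}$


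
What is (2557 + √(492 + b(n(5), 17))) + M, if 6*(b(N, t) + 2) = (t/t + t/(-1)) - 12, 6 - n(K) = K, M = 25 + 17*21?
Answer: 2939 + 4*√273/3 ≈ 2961.0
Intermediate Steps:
M = 382 (M = 25 + 357 = 382)
n(K) = 6 - K
b(N, t) = -23/6 - t/6 (b(N, t) = -2 + ((t/t + t/(-1)) - 12)/6 = -2 + ((1 + t*(-1)) - 12)/6 = -2 + ((1 - t) - 12)/6 = -2 + (-11 - t)/6 = -2 + (-11/6 - t/6) = -23/6 - t/6)
(2557 + √(492 + b(n(5), 17))) + M = (2557 + √(492 + (-23/6 - ⅙*17))) + 382 = (2557 + √(492 + (-23/6 - 17/6))) + 382 = (2557 + √(492 - 20/3)) + 382 = (2557 + √(1456/3)) + 382 = (2557 + 4*√273/3) + 382 = 2939 + 4*√273/3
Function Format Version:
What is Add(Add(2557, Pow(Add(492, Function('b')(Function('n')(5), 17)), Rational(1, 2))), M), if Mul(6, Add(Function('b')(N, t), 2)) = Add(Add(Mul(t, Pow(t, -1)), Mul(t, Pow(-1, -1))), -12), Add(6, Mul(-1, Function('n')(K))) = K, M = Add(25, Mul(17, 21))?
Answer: Add(2939, Mul(Rational(4, 3), Pow(273, Rational(1, 2)))) ≈ 2961.0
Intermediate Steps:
M = 382 (M = Add(25, 357) = 382)
Function('n')(K) = Add(6, Mul(-1, K))
Function('b')(N, t) = Add(Rational(-23, 6), Mul(Rational(-1, 6), t)) (Function('b')(N, t) = Add(-2, Mul(Rational(1, 6), Add(Add(Mul(t, Pow(t, -1)), Mul(t, Pow(-1, -1))), -12))) = Add(-2, Mul(Rational(1, 6), Add(Add(1, Mul(t, -1)), -12))) = Add(-2, Mul(Rational(1, 6), Add(Add(1, Mul(-1, t)), -12))) = Add(-2, Mul(Rational(1, 6), Add(-11, Mul(-1, t)))) = Add(-2, Add(Rational(-11, 6), Mul(Rational(-1, 6), t))) = Add(Rational(-23, 6), Mul(Rational(-1, 6), t)))
Add(Add(2557, Pow(Add(492, Function('b')(Function('n')(5), 17)), Rational(1, 2))), M) = Add(Add(2557, Pow(Add(492, Add(Rational(-23, 6), Mul(Rational(-1, 6), 17))), Rational(1, 2))), 382) = Add(Add(2557, Pow(Add(492, Add(Rational(-23, 6), Rational(-17, 6))), Rational(1, 2))), 382) = Add(Add(2557, Pow(Add(492, Rational(-20, 3)), Rational(1, 2))), 382) = Add(Add(2557, Pow(Rational(1456, 3), Rational(1, 2))), 382) = Add(Add(2557, Mul(Rational(4, 3), Pow(273, Rational(1, 2)))), 382) = Add(2939, Mul(Rational(4, 3), Pow(273, Rational(1, 2))))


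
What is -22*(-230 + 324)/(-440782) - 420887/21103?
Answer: -92737886315/4650911273 ≈ -19.940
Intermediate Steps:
-22*(-230 + 324)/(-440782) - 420887/21103 = -22*94*(-1/440782) - 420887*1/21103 = -2068*(-1/440782) - 420887/21103 = 1034/220391 - 420887/21103 = -92737886315/4650911273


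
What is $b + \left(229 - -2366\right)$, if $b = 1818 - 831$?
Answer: $3582$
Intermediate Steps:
$b = 987$
$b + \left(229 - -2366\right) = 987 + \left(229 - -2366\right) = 987 + \left(229 + 2366\right) = 987 + 2595 = 3582$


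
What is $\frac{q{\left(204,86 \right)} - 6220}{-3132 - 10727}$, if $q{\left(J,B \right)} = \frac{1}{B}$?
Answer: $\frac{534919}{1191874} \approx 0.4488$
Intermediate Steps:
$\frac{q{\left(204,86 \right)} - 6220}{-3132 - 10727} = \frac{\frac{1}{86} - 6220}{-3132 - 10727} = \frac{\frac{1}{86} - 6220}{-13859} = \left(- \frac{534919}{86}\right) \left(- \frac{1}{13859}\right) = \frac{534919}{1191874}$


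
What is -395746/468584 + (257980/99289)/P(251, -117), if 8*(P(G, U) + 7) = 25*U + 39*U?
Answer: -18587198046231/21936649139884 ≈ -0.84731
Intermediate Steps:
P(G, U) = -7 + 8*U (P(G, U) = -7 + (25*U + 39*U)/8 = -7 + (64*U)/8 = -7 + 8*U)
-395746/468584 + (257980/99289)/P(251, -117) = -395746/468584 + (257980/99289)/(-7 + 8*(-117)) = -395746*1/468584 + (257980*(1/99289))/(-7 - 936) = -197873/234292 + (257980/99289)/(-943) = -197873/234292 + (257980/99289)*(-1/943) = -197873/234292 - 257980/93629527 = -18587198046231/21936649139884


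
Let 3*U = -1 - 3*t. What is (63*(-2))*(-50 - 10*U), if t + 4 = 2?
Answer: 8400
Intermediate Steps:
t = -2 (t = -4 + 2 = -2)
U = 5/3 (U = (-1 - 3*(-2))/3 = (-1 + 6)/3 = (1/3)*5 = 5/3 ≈ 1.6667)
(63*(-2))*(-50 - 10*U) = (63*(-2))*(-50 - 10*5/3) = -126*(-50 - 50/3) = -126*(-200/3) = 8400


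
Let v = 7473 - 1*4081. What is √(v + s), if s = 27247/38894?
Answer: √5132284801330/38894 ≈ 58.247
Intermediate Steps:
v = 3392 (v = 7473 - 4081 = 3392)
s = 27247/38894 (s = 27247*(1/38894) = 27247/38894 ≈ 0.70055)
√(v + s) = √(3392 + 27247/38894) = √(131955695/38894) = √5132284801330/38894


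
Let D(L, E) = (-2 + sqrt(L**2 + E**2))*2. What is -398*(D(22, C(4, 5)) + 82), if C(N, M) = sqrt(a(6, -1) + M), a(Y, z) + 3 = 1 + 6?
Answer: -31044 - 796*sqrt(493) ≈ -48718.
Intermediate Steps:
a(Y, z) = 4 (a(Y, z) = -3 + (1 + 6) = -3 + 7 = 4)
C(N, M) = sqrt(4 + M)
D(L, E) = -4 + 2*sqrt(E**2 + L**2) (D(L, E) = (-2 + sqrt(E**2 + L**2))*2 = -4 + 2*sqrt(E**2 + L**2))
-398*(D(22, C(4, 5)) + 82) = -398*((-4 + 2*sqrt((sqrt(4 + 5))**2 + 22**2)) + 82) = -398*((-4 + 2*sqrt((sqrt(9))**2 + 484)) + 82) = -398*((-4 + 2*sqrt(3**2 + 484)) + 82) = -398*((-4 + 2*sqrt(9 + 484)) + 82) = -398*((-4 + 2*sqrt(493)) + 82) = -398*(78 + 2*sqrt(493)) = -31044 - 796*sqrt(493)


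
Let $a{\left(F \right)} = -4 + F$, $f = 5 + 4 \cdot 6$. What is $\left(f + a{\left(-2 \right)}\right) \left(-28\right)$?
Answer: $-644$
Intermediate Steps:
$f = 29$ ($f = 5 + 24 = 29$)
$\left(f + a{\left(-2 \right)}\right) \left(-28\right) = \left(29 - 6\right) \left(-28\right) = 23 \left(-28\right) = -644$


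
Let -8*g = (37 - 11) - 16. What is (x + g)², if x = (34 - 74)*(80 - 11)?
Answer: 121992025/16 ≈ 7.6245e+6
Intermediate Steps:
x = -2760 (x = -40*69 = -2760)
g = -5/4 (g = -((37 - 11) - 16)/8 = -(26 - 16)/8 = -⅛*10 = -5/4 ≈ -1.2500)
(x + g)² = (-2760 - 5/4)² = (-11045/4)² = 121992025/16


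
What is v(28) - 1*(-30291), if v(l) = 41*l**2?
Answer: 62435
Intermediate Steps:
v(28) - 1*(-30291) = 41*28**2 - 1*(-30291) = 41*784 + 30291 = 32144 + 30291 = 62435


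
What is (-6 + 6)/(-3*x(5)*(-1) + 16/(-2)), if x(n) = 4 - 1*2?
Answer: 0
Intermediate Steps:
x(n) = 2 (x(n) = 4 - 2 = 2)
(-6 + 6)/(-3*x(5)*(-1) + 16/(-2)) = (-6 + 6)/(-3*2*(-1) + 16/(-2)) = 0/(-6*(-1) + 16*(-½)) = 0/(6 - 8) = 0/(-2) = 0*(-½) = 0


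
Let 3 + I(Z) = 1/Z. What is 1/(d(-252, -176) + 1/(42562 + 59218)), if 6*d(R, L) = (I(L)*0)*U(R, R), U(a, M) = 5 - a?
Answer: 101780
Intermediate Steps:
I(Z) = -3 + 1/Z
d(R, L) = 0 (d(R, L) = (((-3 + 1/L)*0)*(5 - R))/6 = (0*(5 - R))/6 = (⅙)*0 = 0)
1/(d(-252, -176) + 1/(42562 + 59218)) = 1/(0 + 1/(42562 + 59218)) = 1/(0 + 1/101780) = 1/(1/101780) = 101780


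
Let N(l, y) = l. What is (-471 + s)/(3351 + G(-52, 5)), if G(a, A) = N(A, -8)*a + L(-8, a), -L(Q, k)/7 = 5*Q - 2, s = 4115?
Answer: 3644/3385 ≈ 1.0765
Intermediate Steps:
L(Q, k) = 14 - 35*Q (L(Q, k) = -7*(5*Q - 2) = -7*(-2 + 5*Q) = 14 - 35*Q)
G(a, A) = 294 + A*a (G(a, A) = A*a + (14 - 35*(-8)) = A*a + (14 + 280) = A*a + 294 = 294 + A*a)
(-471 + s)/(3351 + G(-52, 5)) = (-471 + 4115)/(3351 + (294 + 5*(-52))) = 3644/(3351 + (294 - 260)) = 3644/(3351 + 34) = 3644/3385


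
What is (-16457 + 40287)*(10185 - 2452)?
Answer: 184277390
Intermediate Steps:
(-16457 + 40287)*(10185 - 2452) = 23830*7733 = 184277390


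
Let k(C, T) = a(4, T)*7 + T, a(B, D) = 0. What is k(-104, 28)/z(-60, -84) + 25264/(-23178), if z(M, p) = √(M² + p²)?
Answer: -12632/11589 + 7*√74/222 ≈ -0.81875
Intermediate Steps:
k(C, T) = T (k(C, T) = 0*7 + T = 0 + T = T)
k(-104, 28)/z(-60, -84) + 25264/(-23178) = 28/(√((-60)² + (-84)²)) + 25264/(-23178) = 28/(√(3600 + 7056)) + 25264*(-1/23178) = 28/(√10656) - 12632/11589 = 28/((12*√74)) - 12632/11589 = 28*(√74/888) - 12632/11589 = 7*√74/222 - 12632/11589 = -12632/11589 + 7*√74/222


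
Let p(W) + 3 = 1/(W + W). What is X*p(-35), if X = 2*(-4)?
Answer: 844/35 ≈ 24.114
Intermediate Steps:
X = -8
p(W) = -3 + 1/(2*W) (p(W) = -3 + 1/(W + W) = -3 + 1/(2*W))
X*p(-35) = -8*(-3 + (1/2)/(-35)) = -8*(-3 + (1/2)*(-1/35)) = -8*(-3 - 1/70) = -8*(-211/70) = 844/35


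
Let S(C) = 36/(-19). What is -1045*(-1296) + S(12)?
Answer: 25732044/19 ≈ 1.3543e+6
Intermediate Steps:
S(C) = -36/19 (S(C) = 36*(-1/19) = -36/19)
-1045*(-1296) + S(12) = -1045*(-1296) - 36/19 = 1354320 - 36/19 = 25732044/19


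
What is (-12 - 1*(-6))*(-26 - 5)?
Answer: 186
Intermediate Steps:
(-12 - 1*(-6))*(-26 - 5) = (-12 + 6)*(-31) = -6*(-31) = 186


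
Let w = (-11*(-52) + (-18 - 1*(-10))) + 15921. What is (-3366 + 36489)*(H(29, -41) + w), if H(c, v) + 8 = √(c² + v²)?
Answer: 545767671 + 33123*√2522 ≈ 5.4743e+8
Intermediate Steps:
H(c, v) = -8 + √(c² + v²)
w = 16485 (w = (572 + (-18 + 10)) + 15921 = (572 - 8) + 15921 = 564 + 15921 = 16485)
(-3366 + 36489)*(H(29, -41) + w) = (-3366 + 36489)*((-8 + √(29² + (-41)²)) + 16485) = 33123*((-8 + √(841 + 1681)) + 16485) = 33123*((-8 + √2522) + 16485) = 33123*(16477 + √2522) = 545767671 + 33123*√2522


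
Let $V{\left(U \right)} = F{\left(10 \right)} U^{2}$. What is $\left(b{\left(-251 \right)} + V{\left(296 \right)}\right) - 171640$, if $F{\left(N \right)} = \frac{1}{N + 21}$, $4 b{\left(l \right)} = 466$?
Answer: $- \frac{10459225}{62} \approx -1.687 \cdot 10^{5}$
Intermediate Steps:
$b{\left(l \right)} = \frac{233}{2}$ ($b{\left(l \right)} = \frac{1}{4} \cdot 466 = \frac{233}{2}$)
$F{\left(N \right)} = \frac{1}{21 + N}$
$V{\left(U \right)} = \frac{U^{2}}{31}$ ($V{\left(U \right)} = \frac{U^{2}}{21 + 10} = \frac{U^{2}}{31}$)
$\left(b{\left(-251 \right)} + V{\left(296 \right)}\right) - 171640 = \left(\frac{233}{2} + \frac{296^{2}}{31}\right) - 171640 = \left(\frac{233}{2} + \frac{1}{31} \cdot 87616\right) - 171640 = \left(\frac{233}{2} + \frac{87616}{31}\right) - 171640 = \frac{182455}{62} - 171640 = - \frac{10459225}{62}$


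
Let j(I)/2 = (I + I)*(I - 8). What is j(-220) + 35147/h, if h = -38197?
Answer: 7663810933/38197 ≈ 2.0064e+5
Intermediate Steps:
j(I) = 4*I*(-8 + I) (j(I) = 2*((I + I)*(I - 8)) = 2*((2*I)*(-8 + I)) = 2*(2*I*(-8 + I)) = 4*I*(-8 + I))
j(-220) + 35147/h = 4*(-220)*(-8 - 220) + 35147/(-38197) = 4*(-220)*(-228) + 35147*(-1/38197) = 200640 - 35147/38197 = 7663810933/38197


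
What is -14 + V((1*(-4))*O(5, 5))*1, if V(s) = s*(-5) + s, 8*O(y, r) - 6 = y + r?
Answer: 18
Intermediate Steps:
O(y, r) = 3/4 + r/8 + y/8 (O(y, r) = 3/4 + (y + r)/8 = 3/4 + (r + y)/8 = 3/4 + (r/8 + y/8) = 3/4 + r/8 + y/8)
V(s) = -4*s (V(s) = -5*s + s = -4*s)
-14 + V((1*(-4))*O(5, 5))*1 = -14 - 4*1*(-4)*(3/4 + (1/8)*5 + (1/8)*5)*1 = -14 - (-16)*(3/4 + 5/8 + 5/8)*1 = -14 - (-16)*2*1 = -14 - 4*(-8)*1 = -14 + 32*1 = -14 + 32 = 18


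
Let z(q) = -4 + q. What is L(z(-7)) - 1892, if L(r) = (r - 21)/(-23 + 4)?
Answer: -35916/19 ≈ -1890.3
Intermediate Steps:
L(r) = 21/19 - r/19 (L(r) = (-21 + r)/(-19) = (-21 + r)*(-1/19) = 21/19 - r/19)
L(z(-7)) - 1892 = (21/19 - (-4 - 7)/19) - 1892 = (21/19 - 1/19*(-11)) - 1892 = (21/19 + 11/19) - 1892 = 32/19 - 1892 = -35916/19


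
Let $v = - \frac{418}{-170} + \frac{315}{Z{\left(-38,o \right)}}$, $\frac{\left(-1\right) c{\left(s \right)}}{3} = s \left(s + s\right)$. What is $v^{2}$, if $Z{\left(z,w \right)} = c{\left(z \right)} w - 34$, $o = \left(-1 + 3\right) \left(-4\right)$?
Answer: $\frac{210420467539129}{34675963276900} \approx 6.0682$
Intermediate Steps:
$c{\left(s \right)} = - 6 s^{2}$ ($c{\left(s \right)} = - 3 s \left(s + s\right) = - 3 s 2 s = - 3 \cdot 2 s^{2} = - 6 s^{2}$)
$o = -8$ ($o = 2 \left(-4\right) = -8$)
$Z{\left(z,w \right)} = -34 - 6 w z^{2}$ ($Z{\left(z,w \right)} = - 6 z^{2} w - 34 = - 6 w z^{2} - 34 = -34 - 6 w z^{2}$)
$v = \frac{14505877}{5888630}$ ($v = - \frac{418}{-170} + \frac{315}{-34 - - 48 \left(-38\right)^{2}} = \left(-418\right) \left(- \frac{1}{170}\right) + \frac{315}{-34 - \left(-48\right) 1444} = \frac{209}{85} + \frac{315}{-34 + 69312} = \frac{209}{85} + \frac{315}{69278} = \frac{14505877}{5888630} \approx 2.4634$)
$v^{2} = \left(\frac{14505877}{5888630}\right)^{2} = \frac{210420467539129}{34675963276900}$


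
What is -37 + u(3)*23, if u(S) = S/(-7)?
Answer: -328/7 ≈ -46.857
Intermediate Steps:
u(S) = -S/7 (u(S) = S*(-⅐) = -S/7)
-37 + u(3)*23 = -37 - ⅐*3*23 = -37 - 3/7*23 = -37 - 69/7 = -328/7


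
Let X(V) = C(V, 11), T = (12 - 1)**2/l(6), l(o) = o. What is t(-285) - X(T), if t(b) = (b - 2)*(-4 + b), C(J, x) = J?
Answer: 497537/6 ≈ 82923.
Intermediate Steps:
t(b) = (-4 + b)*(-2 + b) (t(b) = (-2 + b)*(-4 + b) = (-4 + b)*(-2 + b))
T = 121/6 (T = (12 - 1)**2/6 = 11**2*(1/6) = 121*(1/6) = 121/6 ≈ 20.167)
X(V) = V
t(-285) - X(T) = (8 + (-285)**2 - 6*(-285)) - 1*121/6 = (8 + 81225 + 1710) - 121/6 = 82943 - 121/6 = 497537/6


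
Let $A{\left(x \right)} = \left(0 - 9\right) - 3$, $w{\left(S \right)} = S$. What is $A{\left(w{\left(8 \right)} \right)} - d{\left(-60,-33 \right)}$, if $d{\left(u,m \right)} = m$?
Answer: $21$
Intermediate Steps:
$A{\left(x \right)} = -12$ ($A{\left(x \right)} = -9 - 3 = -12$)
$A{\left(w{\left(8 \right)} \right)} - d{\left(-60,-33 \right)} = -12 - -33 = -12 + 33 = 21$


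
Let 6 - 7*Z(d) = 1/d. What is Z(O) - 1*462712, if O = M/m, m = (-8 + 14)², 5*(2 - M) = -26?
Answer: -3238983/7 ≈ -4.6271e+5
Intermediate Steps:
M = 36/5 (M = 2 - ⅕*(-26) = 2 + 26/5 = 36/5 ≈ 7.2000)
m = 36 (m = 6² = 36)
O = ⅕ (O = (36/5)/36 = (36/5)*(1/36) = ⅕ ≈ 0.20000)
Z(d) = 6/7 - 1/(7*d)
Z(O) - 1*462712 = (-1 + 6*(⅕))/(7*(⅕)) - 1*462712 = (⅐)*5*(-1 + 6/5) - 462712 = (⅐)*5*(⅕) - 462712 = ⅐ - 462712 = -3238983/7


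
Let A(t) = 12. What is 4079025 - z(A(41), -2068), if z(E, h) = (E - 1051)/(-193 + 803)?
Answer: 2488206289/610 ≈ 4.0790e+6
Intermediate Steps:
z(E, h) = -1051/610 + E/610 (z(E, h) = (-1051 + E)/610 = (-1051 + E)*(1/610) = -1051/610 + E/610)
4079025 - z(A(41), -2068) = 4079025 - (-1051/610 + (1/610)*12) = 4079025 - (-1051/610 + 6/305) = 4079025 - 1*(-1039/610) = 4079025 + 1039/610 = 2488206289/610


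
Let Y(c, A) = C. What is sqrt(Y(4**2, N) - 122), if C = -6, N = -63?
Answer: 8*I*sqrt(2) ≈ 11.314*I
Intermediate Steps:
Y(c, A) = -6
sqrt(Y(4**2, N) - 122) = sqrt(-6 - 122) = sqrt(-128) = 8*I*sqrt(2)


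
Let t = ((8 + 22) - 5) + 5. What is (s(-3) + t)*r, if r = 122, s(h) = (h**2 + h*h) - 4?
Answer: 5368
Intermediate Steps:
s(h) = -4 + 2*h**2 (s(h) = (h**2 + h**2) - 4 = 2*h**2 - 4 = -4 + 2*h**2)
t = 30 (t = (30 - 5) + 5 = 25 + 5 = 30)
(s(-3) + t)*r = ((-4 + 2*(-3)**2) + 30)*122 = ((-4 + 2*9) + 30)*122 = ((-4 + 18) + 30)*122 = (14 + 30)*122 = 44*122 = 5368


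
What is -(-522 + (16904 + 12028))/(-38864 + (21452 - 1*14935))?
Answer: 28410/32347 ≈ 0.87829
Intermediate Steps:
-(-522 + (16904 + 12028))/(-38864 + (21452 - 1*14935)) = -(-522 + 28932)/(-38864 + (21452 - 14935)) = -28410/(-38864 + 6517) = -28410/(-32347) = -28410*(-1)/32347 = -1*(-28410/32347) = 28410/32347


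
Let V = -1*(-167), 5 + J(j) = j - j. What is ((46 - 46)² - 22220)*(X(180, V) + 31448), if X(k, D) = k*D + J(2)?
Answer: -1366596660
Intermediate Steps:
J(j) = -5 (J(j) = -5 + (j - j) = -5 + 0 = -5)
V = 167
X(k, D) = -5 + D*k (X(k, D) = k*D - 5 = D*k - 5 = -5 + D*k)
((46 - 46)² - 22220)*(X(180, V) + 31448) = ((46 - 46)² - 22220)*((-5 + 167*180) + 31448) = (0² - 22220)*((-5 + 30060) + 31448) = (0 - 22220)*(30055 + 31448) = -22220*61503 = -1366596660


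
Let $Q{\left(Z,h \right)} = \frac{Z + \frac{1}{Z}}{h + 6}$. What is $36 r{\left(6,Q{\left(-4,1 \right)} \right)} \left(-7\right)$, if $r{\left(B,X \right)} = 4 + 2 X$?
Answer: $-702$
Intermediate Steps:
$Q{\left(Z,h \right)} = \frac{Z + \frac{1}{Z}}{6 + h}$
$36 r{\left(6,Q{\left(-4,1 \right)} \right)} \left(-7\right) = 36 \left(4 + 2 \frac{1 + \left(-4\right)^{2}}{\left(-4\right) \left(6 + 1\right)}\right) \left(-7\right) = 36 \left(4 + 2 \left(- \frac{1 + 16}{4 \cdot 7}\right)\right) \left(-7\right) = 36 \left(4 + 2 \left(\left(- \frac{1}{4}\right) \frac{1}{7} \cdot 17\right)\right) \left(-7\right) = 36 \left(4 + 2 \left(- \frac{17}{28}\right)\right) \left(-7\right) = 36 \left(4 - \frac{17}{14}\right) \left(-7\right) = 36 \cdot \frac{39}{14} \left(-7\right) = \frac{702}{7} \left(-7\right) = -702$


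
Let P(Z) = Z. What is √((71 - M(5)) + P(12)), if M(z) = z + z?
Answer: √73 ≈ 8.5440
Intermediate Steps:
M(z) = 2*z
√((71 - M(5)) + P(12)) = √((71 - 2*5) + 12) = √((71 - 1*10) + 12) = √((71 - 10) + 12) = √(61 + 12) = √73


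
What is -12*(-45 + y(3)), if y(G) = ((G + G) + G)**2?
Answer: -432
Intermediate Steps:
y(G) = 9*G**2 (y(G) = (2*G + G)**2 = (3*G)**2 = 9*G**2)
-12*(-45 + y(3)) = -12*(-45 + 9*3**2) = -12*(-45 + 9*9) = -12*(-45 + 81) = -12*36 = -432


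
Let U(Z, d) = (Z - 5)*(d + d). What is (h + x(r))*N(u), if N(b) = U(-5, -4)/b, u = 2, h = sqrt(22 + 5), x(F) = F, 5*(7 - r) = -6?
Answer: 328 + 120*sqrt(3) ≈ 535.85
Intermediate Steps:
r = 41/5 (r = 7 - 1/5*(-6) = 7 + 6/5 = 41/5 ≈ 8.2000)
h = 3*sqrt(3) (h = sqrt(27) = 3*sqrt(3) ≈ 5.1962)
U(Z, d) = 2*d*(-5 + Z) (U(Z, d) = (-5 + Z)*(2*d) = 2*d*(-5 + Z))
N(b) = 80/b (N(b) = (2*(-4)*(-5 - 5))/b = (2*(-4)*(-10))/b = 80/b)
(h + x(r))*N(u) = (3*sqrt(3) + 41/5)*(80/2) = (41/5 + 3*sqrt(3))*(80*(1/2)) = (41/5 + 3*sqrt(3))*40 = 328 + 120*sqrt(3)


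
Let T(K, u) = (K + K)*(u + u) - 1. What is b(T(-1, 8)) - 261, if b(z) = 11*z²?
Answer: 11718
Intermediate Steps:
T(K, u) = -1 + 4*K*u (T(K, u) = (2*K)*(2*u) - 1 = 4*K*u - 1 = -1 + 4*K*u)
b(T(-1, 8)) - 261 = 11*(-1 + 4*(-1)*8)² - 261 = 11*(-1 - 32)² - 261 = 11*(-33)² - 261 = 11*1089 - 261 = 11979 - 261 = 11718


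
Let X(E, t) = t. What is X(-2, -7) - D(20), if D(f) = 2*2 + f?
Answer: -31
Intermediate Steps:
D(f) = 4 + f
X(-2, -7) - D(20) = -7 - (4 + 20) = -7 - 1*24 = -7 - 24 = -31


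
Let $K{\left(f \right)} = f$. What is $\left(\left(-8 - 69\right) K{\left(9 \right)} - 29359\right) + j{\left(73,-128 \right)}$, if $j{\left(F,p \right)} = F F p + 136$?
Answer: $-712028$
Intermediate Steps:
$j{\left(F,p \right)} = 136 + p F^{2}$ ($j{\left(F,p \right)} = F^{2} p + 136 = p F^{2} + 136 = 136 + p F^{2}$)
$\left(\left(-8 - 69\right) K{\left(9 \right)} - 29359\right) + j{\left(73,-128 \right)} = \left(\left(-8 - 69\right) 9 - 29359\right) + \left(136 - 128 \cdot 73^{2}\right) = \left(\left(-77\right) 9 - 29359\right) + \left(136 - 682112\right) = \left(-693 - 29359\right) + \left(136 - 682112\right) = -30052 - 681976 = -712028$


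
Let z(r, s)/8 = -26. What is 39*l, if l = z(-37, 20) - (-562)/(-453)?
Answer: -1232218/151 ≈ -8160.4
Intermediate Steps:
z(r, s) = -208 (z(r, s) = 8*(-26) = -208)
l = -94786/453 (l = -208 - (-562)/(-453) = -208 - (-562)*(-1)/453 = -208 - 1*562/453 = -208 - 562/453 = -94786/453 ≈ -209.24)
39*l = 39*(-94786/453) = -1232218/151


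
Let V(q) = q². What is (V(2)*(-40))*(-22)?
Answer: 3520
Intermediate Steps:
(V(2)*(-40))*(-22) = (2²*(-40))*(-22) = (4*(-40))*(-22) = -160*(-22) = 3520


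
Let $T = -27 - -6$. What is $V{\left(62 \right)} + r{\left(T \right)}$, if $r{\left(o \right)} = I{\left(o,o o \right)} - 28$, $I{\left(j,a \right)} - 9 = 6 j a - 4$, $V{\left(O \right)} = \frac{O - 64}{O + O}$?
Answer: $- \frac{3446519}{62} \approx -55589.0$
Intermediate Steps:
$V{\left(O \right)} = \frac{-64 + O}{2 O}$
$I{\left(j,a \right)} = 5 + 6 a j$ ($I{\left(j,a \right)} = 9 + \left(6 j a - 4\right) = 9 + \left(6 a j - 4\right) = 9 + \left(-4 + 6 a j\right) = 5 + 6 a j$)
$T = -21$ ($T = -27 + 6 = -21$)
$r{\left(o \right)} = -23 + 6 o^{3}$ ($r{\left(o \right)} = \left(5 + 6 o o o\right) - 28 = \left(5 + 6 o^{2} o\right) - 28 = \left(5 + 6 o^{3}\right) - 28 = -23 + 6 o^{3}$)
$V{\left(62 \right)} + r{\left(T \right)} = \frac{-64 + 62}{2 \cdot 62} + \left(-23 + 6 \left(-21\right)^{3}\right) = \frac{1}{2} \cdot \frac{1}{62} \left(-2\right) + \left(-23 + 6 \left(-9261\right)\right) = - \frac{1}{62} - 55589 = - \frac{3446519}{62}$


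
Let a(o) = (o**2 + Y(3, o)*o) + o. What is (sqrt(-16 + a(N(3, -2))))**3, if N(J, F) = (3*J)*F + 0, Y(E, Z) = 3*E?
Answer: 1024*sqrt(2) ≈ 1448.2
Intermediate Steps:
N(J, F) = 3*F*J (N(J, F) = 3*F*J + 0 = 3*F*J)
a(o) = o**2 + 10*o (a(o) = (o**2 + (3*3)*o) + o = (o**2 + 9*o) + o = o**2 + 10*o)
(sqrt(-16 + a(N(3, -2))))**3 = (sqrt(-16 + (3*(-2)*3)*(10 + 3*(-2)*3)))**3 = (sqrt(-16 - 18*(10 - 18)))**3 = (sqrt(-16 - 18*(-8)))**3 = (sqrt(-16 + 144))**3 = (sqrt(128))**3 = (8*sqrt(2))**3 = 1024*sqrt(2)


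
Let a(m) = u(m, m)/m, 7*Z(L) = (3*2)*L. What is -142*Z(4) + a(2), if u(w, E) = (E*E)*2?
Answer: -3380/7 ≈ -482.86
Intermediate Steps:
Z(L) = 6*L/7 (Z(L) = ((3*2)*L)/7 = (6*L)/7 = 6*L/7)
u(w, E) = 2*E² (u(w, E) = E²*2 = 2*E²)
a(m) = 2*m (a(m) = (2*m²)/m = 2*m)
-142*Z(4) + a(2) = -852*4/7 + 2*2 = -142*24/7 + 4 = -3408/7 + 4 = -3380/7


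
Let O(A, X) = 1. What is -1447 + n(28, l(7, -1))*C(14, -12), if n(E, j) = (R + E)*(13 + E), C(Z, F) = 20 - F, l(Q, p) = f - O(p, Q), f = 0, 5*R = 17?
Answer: 198749/5 ≈ 39750.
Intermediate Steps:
R = 17/5 (R = (⅕)*17 = 17/5 ≈ 3.4000)
l(Q, p) = -1 (l(Q, p) = 0 - 1*1 = 0 - 1 = -1)
n(E, j) = (13 + E)*(17/5 + E) (n(E, j) = (17/5 + E)*(13 + E) = (13 + E)*(17/5 + E))
-1447 + n(28, l(7, -1))*C(14, -12) = -1447 + (221/5 + 28² + (82/5)*28)*(20 - 1*(-12)) = -1447 + (221/5 + 784 + 2296/5)*(20 + 12) = -1447 + (6437/5)*32 = -1447 + 205984/5 = 198749/5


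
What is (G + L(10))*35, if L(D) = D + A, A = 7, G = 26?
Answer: 1505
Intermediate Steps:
L(D) = 7 + D (L(D) = D + 7 = 7 + D)
(G + L(10))*35 = (26 + (7 + 10))*35 = (26 + 17)*35 = 43*35 = 1505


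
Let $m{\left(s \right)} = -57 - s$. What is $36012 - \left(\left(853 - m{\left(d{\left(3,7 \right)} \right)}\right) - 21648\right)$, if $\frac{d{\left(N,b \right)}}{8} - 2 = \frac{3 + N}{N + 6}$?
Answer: $\frac{170186}{3} \approx 56729.0$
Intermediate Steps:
$d{\left(N,b \right)} = 16 + \frac{8 \left(3 + N\right)}{6 + N}$ ($d{\left(N,b \right)} = 16 + 8 \frac{3 + N}{N + 6} = 16 + 8 \frac{3 + N}{6 + N} = 16 + \frac{8 \left(3 + N\right)}{6 + N}$)
$36012 - \left(\left(853 - m{\left(d{\left(3,7 \right)} \right)}\right) - 21648\right) = 36012 - \left(\left(853 - \left(-57 - \frac{24 \left(5 + 3\right)}{6 + 3}\right)\right) - 21648\right) = 36012 - \left(\left(853 - \left(-57 - 24 \cdot \frac{1}{9} \cdot 8\right)\right) - 21648\right) = 36012 - \left(\left(853 - \left(-57 - \frac{64}{3}\right)\right) - 21648\right) = 36012 - \left(\left(853 - - \frac{235}{3}\right) - 21648\right) = 36012 - \left(\left(853 + \frac{235}{3}\right) - 21648\right) = 36012 - \left(\frac{2794}{3} - 21648\right) = 36012 - - \frac{62150}{3} = 36012 + \frac{62150}{3} = \frac{170186}{3}$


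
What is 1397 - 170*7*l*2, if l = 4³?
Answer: -150923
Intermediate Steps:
l = 64
1397 - 170*7*l*2 = 1397 - 170*7*64*2 = 1397 - 76160*2 = 1397 - 170*896 = 1397 - 152320 = -150923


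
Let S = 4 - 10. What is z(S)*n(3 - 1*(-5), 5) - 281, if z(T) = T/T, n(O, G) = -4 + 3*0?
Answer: -285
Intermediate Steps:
S = -6
n(O, G) = -4 (n(O, G) = -4 + 0 = -4)
z(T) = 1
z(S)*n(3 - 1*(-5), 5) - 281 = 1*(-4) - 281 = -4 - 281 = -285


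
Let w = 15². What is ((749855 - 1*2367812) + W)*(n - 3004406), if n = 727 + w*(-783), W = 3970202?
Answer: -7479795672230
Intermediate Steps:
w = 225
n = -175448 (n = 727 + 225*(-783) = 727 - 176175 = -175448)
((749855 - 1*2367812) + W)*(n - 3004406) = ((749855 - 1*2367812) + 3970202)*(-175448 - 3004406) = ((749855 - 2367812) + 3970202)*(-3179854) = (-1617957 + 3970202)*(-3179854) = 2352245*(-3179854) = -7479795672230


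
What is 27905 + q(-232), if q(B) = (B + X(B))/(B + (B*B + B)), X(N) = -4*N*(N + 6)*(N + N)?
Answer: 1367521/46 ≈ 29729.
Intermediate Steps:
X(N) = -8*N²*(6 + N) (X(N) = -4*N*(6 + N)*(2*N) = -4*N*2*N*(6 + N) = -8*N²*(6 + N))
q(B) = (B + 8*B²*(-6 - B))/(B² + 2*B) (q(B) = (B + 8*B²*(-6 - B))/(B + (B*B + B)) = (B + 8*B²*(-6 - B))/(B + (B² + B)) = (B + 8*B²*(-6 - B))/(B + (B + B²)) = (B + 8*B²*(-6 - B))/(B² + 2*B))
27905 + q(-232) = 27905 + (1 - 8*(-232)*(6 - 232))/(2 - 232) = 27905 + (1 - 8*(-232)*(-226))/(-230) = 27905 - (1 - 419456)/230 = 27905 - 1/230*(-419455) = 27905 + 83891/46 = 1367521/46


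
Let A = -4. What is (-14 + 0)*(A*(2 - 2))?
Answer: 0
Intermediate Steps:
(-14 + 0)*(A*(2 - 2)) = (-14 + 0)*(-4*(2 - 2)) = -(-56)*0 = -14*0 = 0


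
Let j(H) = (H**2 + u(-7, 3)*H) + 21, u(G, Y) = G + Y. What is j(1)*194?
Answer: 3492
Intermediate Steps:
j(H) = 21 + H**2 - 4*H (j(H) = (H**2 + (-7 + 3)*H) + 21 = (H**2 - 4*H) + 21 = 21 + H**2 - 4*H)
j(1)*194 = (21 + 1**2 - 4*1)*194 = (21 + 1 - 4)*194 = 18*194 = 3492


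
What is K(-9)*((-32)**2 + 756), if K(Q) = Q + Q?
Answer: -32040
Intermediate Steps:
K(Q) = 2*Q
K(-9)*((-32)**2 + 756) = (2*(-9))*((-32)**2 + 756) = -18*(1024 + 756) = -18*1780 = -32040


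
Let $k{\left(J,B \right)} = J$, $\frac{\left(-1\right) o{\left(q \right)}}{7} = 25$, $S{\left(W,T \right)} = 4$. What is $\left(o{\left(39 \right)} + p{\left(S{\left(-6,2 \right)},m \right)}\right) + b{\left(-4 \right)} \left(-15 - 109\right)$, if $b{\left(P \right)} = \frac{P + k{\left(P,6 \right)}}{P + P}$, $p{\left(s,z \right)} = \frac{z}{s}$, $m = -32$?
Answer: $-307$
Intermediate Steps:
$o{\left(q \right)} = -175$ ($o{\left(q \right)} = \left(-7\right) 25 = -175$)
$b{\left(P \right)} = 1$ ($b{\left(P \right)} = \frac{P + P}{P + P} = \frac{2 P}{2 P} = 2 P \frac{1}{2 P} = 1$)
$\left(o{\left(39 \right)} + p{\left(S{\left(-6,2 \right)},m \right)}\right) + b{\left(-4 \right)} \left(-15 - 109\right) = \left(-175 - \frac{32}{4}\right) + 1 \left(-15 - 109\right) = \left(-175 - 8\right) + 1 \left(-124\right) = \left(-175 - 8\right) - 124 = -183 - 124 = -307$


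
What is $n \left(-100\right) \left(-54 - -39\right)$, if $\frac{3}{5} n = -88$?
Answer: $-220000$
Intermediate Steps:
$n = - \frac{440}{3}$ ($n = \frac{5}{3} \left(-88\right) = - \frac{440}{3} \approx -146.67$)
$n \left(-100\right) \left(-54 - -39\right) = \left(- \frac{440}{3}\right) \left(-100\right) \left(-54 - -39\right) = \frac{44000 \left(-54 + 39\right)}{3} = \frac{44000}{3} \left(-15\right) = -220000$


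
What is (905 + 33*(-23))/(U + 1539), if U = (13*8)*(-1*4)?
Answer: 146/1123 ≈ 0.13001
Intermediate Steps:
U = -416 (U = 104*(-4) = -416)
(905 + 33*(-23))/(U + 1539) = (905 + 33*(-23))/(-416 + 1539) = (905 - 759)/1123 = 146*(1/1123) = 146/1123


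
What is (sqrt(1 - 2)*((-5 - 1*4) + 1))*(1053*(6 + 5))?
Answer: -92664*I ≈ -92664.0*I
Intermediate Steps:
(sqrt(1 - 2)*((-5 - 1*4) + 1))*(1053*(6 + 5)) = (sqrt(-1)*((-5 - 4) + 1))*(1053*11) = (I*(-9 + 1))*11583 = (I*(-8))*11583 = -8*I*11583 = -92664*I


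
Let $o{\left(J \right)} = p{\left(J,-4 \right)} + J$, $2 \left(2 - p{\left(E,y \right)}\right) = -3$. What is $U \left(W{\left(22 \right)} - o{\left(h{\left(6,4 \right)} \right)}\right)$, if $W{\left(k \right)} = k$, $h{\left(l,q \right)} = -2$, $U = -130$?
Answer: $-2665$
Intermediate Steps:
$p{\left(E,y \right)} = \frac{7}{2}$ ($p{\left(E,y \right)} = 2 - - \frac{3}{2} = 2 + \frac{3}{2} = \frac{7}{2}$)
$o{\left(J \right)} = \frac{7}{2} + J$
$U \left(W{\left(22 \right)} - o{\left(h{\left(6,4 \right)} \right)}\right) = - 130 \left(22 - \left(\frac{7}{2} - 2\right)\right) = - 130 \left(22 - \frac{3}{2}\right) = \left(-130\right) \frac{41}{2} = -2665$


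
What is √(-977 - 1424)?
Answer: 49*I ≈ 49.0*I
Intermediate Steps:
√(-977 - 1424) = √(-2401) = 49*I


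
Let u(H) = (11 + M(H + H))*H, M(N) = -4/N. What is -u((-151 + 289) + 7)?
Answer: -1593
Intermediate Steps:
u(H) = H*(11 - 2/H) (u(H) = (11 - 4/(H + H))*H = (11 - 4*1/(2*H))*H = (11 - 2/H)*H = H*(11 - 2/H))
-u((-151 + 289) + 7) = -(-2 + 11*((-151 + 289) + 7)) = -(-2 + 11*(138 + 7)) = -(-2 + 11*145) = -(-2 + 1595) = -1*1593 = -1593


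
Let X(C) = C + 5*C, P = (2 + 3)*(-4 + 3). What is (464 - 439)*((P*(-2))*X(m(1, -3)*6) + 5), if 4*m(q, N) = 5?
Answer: 11375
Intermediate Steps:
m(q, N) = 5/4 (m(q, N) = (1/4)*5 = 5/4)
P = -5 (P = 5*(-1) = -5)
X(C) = 6*C
(464 - 439)*((P*(-2))*X(m(1, -3)*6) + 5) = (464 - 439)*((-5*(-2))*(6*((5/4)*6)) + 5) = 25*(10*(6*(15/2)) + 5) = 25*(10*45 + 5) = 25*(450 + 5) = 25*455 = 11375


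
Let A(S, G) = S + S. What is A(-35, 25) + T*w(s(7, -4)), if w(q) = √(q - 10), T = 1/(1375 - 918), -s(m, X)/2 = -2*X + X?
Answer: -70 + 3*I*√2/457 ≈ -70.0 + 0.0092837*I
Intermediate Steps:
s(m, X) = 2*X (s(m, X) = -2*(-2*X + X) = -(-2)*X = 2*X)
A(S, G) = 2*S
T = 1/457 ≈ 0.0021882
w(q) = √(-10 + q)
A(-35, 25) + T*w(s(7, -4)) = 2*(-35) + √(-10 + 2*(-4))/457 = -70 + √(-10 - 8)/457 = -70 + √(-18)/457 = -70 + (3*I*√2)/457 = -70 + 3*I*√2/457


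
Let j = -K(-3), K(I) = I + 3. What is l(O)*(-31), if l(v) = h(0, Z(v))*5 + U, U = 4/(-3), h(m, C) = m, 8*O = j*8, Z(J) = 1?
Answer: 124/3 ≈ 41.333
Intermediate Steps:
K(I) = 3 + I
j = 0 (j = -(3 - 3) = -1*0 = 0)
O = 0 (O = (0*8)/8 = (⅛)*0 = 0)
U = -4/3 (U = 4*(-⅓) = -4/3 ≈ -1.3333)
l(v) = -4/3 (l(v) = 0*5 - 4/3 = 0 - 4/3 = -4/3)
l(O)*(-31) = -4/3*(-31) = 124/3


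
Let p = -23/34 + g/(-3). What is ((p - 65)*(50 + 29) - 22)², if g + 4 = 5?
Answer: 285317290801/10404 ≈ 2.7424e+7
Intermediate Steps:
g = 1 (g = -4 + 5 = 1)
p = -103/102 (p = -23/34 + 1/(-3) = -23*1/34 + 1*(-⅓) = -23/34 - ⅓ = -103/102 ≈ -1.0098)
((p - 65)*(50 + 29) - 22)² = ((-103/102 - 65)*(50 + 29) - 22)² = (-6733/102*79 - 22)² = (-531907/102 - 22)² = (-534151/102)² = 285317290801/10404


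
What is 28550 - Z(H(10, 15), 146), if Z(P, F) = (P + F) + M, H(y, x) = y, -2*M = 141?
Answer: 56929/2 ≈ 28465.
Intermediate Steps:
M = -141/2 (M = -½*141 = -141/2 ≈ -70.500)
Z(P, F) = -141/2 + F + P (Z(P, F) = (P + F) - 141/2 = (F + P) - 141/2 = -141/2 + F + P)
28550 - Z(H(10, 15), 146) = 28550 - (-141/2 + 146 + 10) = 28550 - 1*171/2 = 28550 - 171/2 = 56929/2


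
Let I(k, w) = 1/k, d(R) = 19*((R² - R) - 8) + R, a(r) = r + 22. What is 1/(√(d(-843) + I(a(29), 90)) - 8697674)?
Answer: -221790687/1929062747069536 - √8789658801/1929062747069536 ≈ -1.1502e-7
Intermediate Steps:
a(r) = 22 + r
d(R) = -152 - 18*R + 19*R² (d(R) = 19*(-8 + R² - R) + R = (-152 - 19*R + 19*R²) + R = -152 - 18*R + 19*R²)
1/(√(d(-843) + I(a(29), 90)) - 8697674) = 1/(√((-152 - 18*(-843) + 19*(-843)²) + 1/(22 + 29)) - 8697674) = 1/(√((-152 + 15174 + 19*710649) + 1/51) - 8697674) = 1/(√((-152 + 15174 + 13502331) + 1/51) - 8697674) = 1/(√(13517353 + 1/51) - 8697674) = 1/(√(689385004/51) - 8697674) = 1/(2*√8789658801/51 - 8697674) = 1/(-8697674 + 2*√8789658801/51)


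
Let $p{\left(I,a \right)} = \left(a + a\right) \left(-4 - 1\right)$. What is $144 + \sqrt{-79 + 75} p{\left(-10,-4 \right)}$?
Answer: $144 + 80 i \approx 144.0 + 80.0 i$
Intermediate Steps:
$p{\left(I,a \right)} = - 10 a$ ($p{\left(I,a \right)} = 2 a \left(-5\right) = - 10 a$)
$144 + \sqrt{-79 + 75} p{\left(-10,-4 \right)} = 144 + \sqrt{-79 + 75} \left(\left(-10\right) \left(-4\right)\right) = 144 + \sqrt{-4} \cdot 40 = 144 + 2 i 40 = 144 + 80 i$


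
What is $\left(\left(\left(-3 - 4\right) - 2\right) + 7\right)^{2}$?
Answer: $4$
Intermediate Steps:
$\left(\left(\left(-3 - 4\right) - 2\right) + 7\right)^{2} = \left(\left(-7 - 2\right) + 7\right)^{2} = \left(-9 + 7\right)^{2} = \left(-2\right)^{2} = 4$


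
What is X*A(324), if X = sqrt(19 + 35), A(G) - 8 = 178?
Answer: 558*sqrt(6) ≈ 1366.8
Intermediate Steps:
A(G) = 186 (A(G) = 8 + 178 = 186)
X = 3*sqrt(6) (X = sqrt(54) = 3*sqrt(6) ≈ 7.3485)
X*A(324) = (3*sqrt(6))*186 = 558*sqrt(6)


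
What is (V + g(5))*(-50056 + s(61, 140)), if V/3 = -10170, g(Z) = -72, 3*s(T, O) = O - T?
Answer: 1530007266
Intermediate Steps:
s(T, O) = -T/3 + O/3 (s(T, O) = (O - T)/3 = -T/3 + O/3)
V = -30510 (V = 3*(-10170) = -30510)
(V + g(5))*(-50056 + s(61, 140)) = (-30510 - 72)*(-50056 + (-⅓*61 + (⅓)*140)) = -30582*(-50056 + (-61/3 + 140/3)) = -30582*(-50056 + 79/3) = -30582*(-150089/3) = 1530007266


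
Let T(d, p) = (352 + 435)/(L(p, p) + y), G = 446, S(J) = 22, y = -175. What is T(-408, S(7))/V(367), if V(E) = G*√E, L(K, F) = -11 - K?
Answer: -787*√367/34045856 ≈ -0.00044284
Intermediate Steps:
T(d, p) = 787/(-186 - p) (T(d, p) = (352 + 435)/((-11 - p) - 175) = 787/(-186 - p))
V(E) = 446*√E
T(-408, S(7))/V(367) = (-787/(186 + 22))/((446*√367)) = (-787/208)*(√367/163682) = (-787*1/208)*(√367/163682) = -787*√367/34045856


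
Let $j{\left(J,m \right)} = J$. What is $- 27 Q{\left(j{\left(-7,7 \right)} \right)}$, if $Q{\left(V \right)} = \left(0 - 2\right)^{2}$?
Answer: $-108$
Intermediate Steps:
$Q{\left(V \right)} = 4$ ($Q{\left(V \right)} = \left(-2\right)^{2} = 4$)
$- 27 Q{\left(j{\left(-7,7 \right)} \right)} = \left(-27\right) 4 = -108$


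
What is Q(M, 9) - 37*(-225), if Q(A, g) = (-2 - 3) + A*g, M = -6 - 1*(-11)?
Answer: 8365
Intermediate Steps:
M = 5 (M = -6 + 11 = 5)
Q(A, g) = -5 + A*g
Q(M, 9) - 37*(-225) = (-5 + 5*9) - 37*(-225) = (-5 + 45) + 8325 = 40 + 8325 = 8365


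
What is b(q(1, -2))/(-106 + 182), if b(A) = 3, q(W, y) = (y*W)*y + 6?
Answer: 3/76 ≈ 0.039474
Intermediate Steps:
q(W, y) = 6 + W*y² (q(W, y) = (W*y)*y + 6 = W*y² + 6 = 6 + W*y²)
b(q(1, -2))/(-106 + 182) = 3/(-106 + 182) = 3/76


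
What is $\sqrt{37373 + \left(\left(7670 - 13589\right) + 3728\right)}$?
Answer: $7 \sqrt{718} \approx 187.57$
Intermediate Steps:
$\sqrt{37373 + \left(\left(7670 - 13589\right) + 3728\right)} = \sqrt{37373 + \left(-5919 + 3728\right)} = \sqrt{37373 - 2191} = \sqrt{35182} = 7 \sqrt{718}$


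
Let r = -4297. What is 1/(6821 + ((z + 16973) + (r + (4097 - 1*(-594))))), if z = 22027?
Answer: 1/46215 ≈ 2.1638e-5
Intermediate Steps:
1/(6821 + ((z + 16973) + (r + (4097 - 1*(-594))))) = 1/(6821 + ((22027 + 16973) + (-4297 + (4097 - 1*(-594))))) = 1/(6821 + (39000 + (-4297 + (4097 + 594)))) = 1/(6821 + (39000 + (-4297 + 4691))) = 1/(6821 + (39000 + 394)) = 1/(6821 + 39394) = 1/46215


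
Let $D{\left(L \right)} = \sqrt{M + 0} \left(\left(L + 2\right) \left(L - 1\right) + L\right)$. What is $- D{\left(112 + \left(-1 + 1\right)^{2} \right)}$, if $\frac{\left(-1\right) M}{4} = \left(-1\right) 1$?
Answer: $-25532$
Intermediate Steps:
$M = 4$ ($M = - 4 \left(\left(-1\right) 1\right) = \left(-4\right) \left(-1\right) = 4$)
$D{\left(L \right)} = 2 L + 2 \left(-1 + L\right) \left(2 + L\right)$ ($D{\left(L \right)} = \sqrt{4 + 0} \left(\left(L + 2\right) \left(L - 1\right) + L\right) = \sqrt{4} \left(\left(2 + L\right) \left(-1 + L\right) + L\right) = 2 \left(\left(-1 + L\right) \left(2 + L\right) + L\right) = 2 \left(L + \left(-1 + L\right) \left(2 + L\right)\right) = 2 L + 2 \left(-1 + L\right) \left(2 + L\right)$)
$- D{\left(112 + \left(-1 + 1\right)^{2} \right)} = - (-4 + 2 \left(112 + \left(-1 + 1\right)^{2}\right)^{2} + 4 \left(112 + \left(-1 + 1\right)^{2}\right)) = - (-4 + 2 \left(112 + 0^{2}\right)^{2} + 4 \left(112 + 0^{2}\right)) = - (-4 + 2 \left(112 + 0\right)^{2} + 4 \left(112 + 0\right)) = - (-4 + 2 \cdot 112^{2} + 4 \cdot 112) = - (-4 + 2 \cdot 12544 + 448) = - (-4 + 25088 + 448) = \left(-1\right) 25532 = -25532$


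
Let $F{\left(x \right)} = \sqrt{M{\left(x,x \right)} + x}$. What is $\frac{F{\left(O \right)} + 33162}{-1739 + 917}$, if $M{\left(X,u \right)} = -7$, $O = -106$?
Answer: $- \frac{5527}{137} - \frac{i \sqrt{113}}{822} \approx -40.343 - 0.012932 i$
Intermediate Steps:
$F{\left(x \right)} = \sqrt{-7 + x}$
$\frac{F{\left(O \right)} + 33162}{-1739 + 917} = \frac{\sqrt{-7 - 106} + 33162}{-1739 + 917} = \frac{\sqrt{-113} + 33162}{-822} = \left(i \sqrt{113} + 33162\right) \left(- \frac{1}{822}\right) = \left(33162 + i \sqrt{113}\right) \left(- \frac{1}{822}\right) = - \frac{5527}{137} - \frac{i \sqrt{113}}{822}$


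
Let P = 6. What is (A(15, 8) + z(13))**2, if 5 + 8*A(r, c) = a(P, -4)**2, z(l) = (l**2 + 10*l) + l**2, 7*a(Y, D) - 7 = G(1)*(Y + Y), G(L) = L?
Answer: 2106167449/9604 ≈ 2.1930e+5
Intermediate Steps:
a(Y, D) = 1 + 2*Y/7 (a(Y, D) = 1 + (1*(Y + Y))/7 = 1 + (1*(2*Y))/7 = 1 + (2*Y)/7 = 1 + 2*Y/7)
z(l) = 2*l**2 + 10*l
A(r, c) = 29/98 (A(r, c) = -5/8 + (1 + (2/7)*6)**2/8 = -5/8 + (1 + 12/7)**2/8 = -5/8 + (19/7)**2/8 = -5/8 + (1/8)*(361/49) = -5/8 + 361/392 = 29/98)
(A(15, 8) + z(13))**2 = (29/98 + 2*13*(5 + 13))**2 = (29/98 + 2*13*18)**2 = (29/98 + 468)**2 = (45893/98)**2 = 2106167449/9604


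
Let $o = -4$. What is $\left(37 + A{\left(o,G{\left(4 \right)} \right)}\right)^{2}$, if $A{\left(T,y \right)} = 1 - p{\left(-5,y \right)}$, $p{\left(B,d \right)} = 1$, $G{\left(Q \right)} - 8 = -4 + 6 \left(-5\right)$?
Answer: $1369$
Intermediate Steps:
$G{\left(Q \right)} = -26$ ($G{\left(Q \right)} = 8 + \left(-4 + 6 \left(-5\right)\right) = 8 - 34 = -26$)
$A{\left(T,y \right)} = 0$ ($A{\left(T,y \right)} = 1 - 1 = 0$)
$\left(37 + A{\left(o,G{\left(4 \right)} \right)}\right)^{2} = \left(37 + 0\right)^{2} = 37^{2} = 1369$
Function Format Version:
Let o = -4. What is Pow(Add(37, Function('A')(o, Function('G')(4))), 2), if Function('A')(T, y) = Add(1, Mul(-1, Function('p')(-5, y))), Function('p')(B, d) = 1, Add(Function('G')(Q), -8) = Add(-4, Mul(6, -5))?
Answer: 1369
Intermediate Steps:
Function('G')(Q) = -26 (Function('G')(Q) = Add(8, Add(-4, Mul(6, -5))) = Add(8, Add(-4, -30)) = Add(8, -34) = -26)
Function('A')(T, y) = 0 (Function('A')(T, y) = Add(1, Mul(-1, 1)) = Add(1, -1) = 0)
Pow(Add(37, Function('A')(o, Function('G')(4))), 2) = Pow(Add(37, 0), 2) = Pow(37, 2) = 1369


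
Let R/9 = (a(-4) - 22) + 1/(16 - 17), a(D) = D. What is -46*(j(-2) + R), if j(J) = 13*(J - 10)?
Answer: 18354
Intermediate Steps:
R = -243 (R = 9*((-4 - 22) + 1/(16 - 17)) = 9*(-26 + 1/(-1)) = 9*(-26 - 1) = 9*(-27) = -243)
j(J) = -130 + 13*J (j(J) = 13*(-10 + J) = -130 + 13*J)
-46*(j(-2) + R) = -46*((-130 + 13*(-2)) - 243) = -46*((-130 - 26) - 243) = -46*(-156 - 243) = -46*(-399) = 18354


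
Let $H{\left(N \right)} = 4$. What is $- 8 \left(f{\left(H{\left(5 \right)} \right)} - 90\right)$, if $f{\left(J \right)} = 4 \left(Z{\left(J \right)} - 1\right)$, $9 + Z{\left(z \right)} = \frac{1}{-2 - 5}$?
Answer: $\frac{7312}{7} \approx 1044.6$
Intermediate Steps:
$Z{\left(z \right)} = - \frac{64}{7}$ ($Z{\left(z \right)} = -9 + \frac{1}{-2 - 5} = -9 + \frac{1}{-7} = -9 - \frac{1}{7} = - \frac{64}{7}$)
$f{\left(J \right)} = - \frac{284}{7}$ ($f{\left(J \right)} = 4 \left(- \frac{64}{7} - 1\right) = 4 \left(- \frac{71}{7}\right) = - \frac{284}{7}$)
$- 8 \left(f{\left(H{\left(5 \right)} \right)} - 90\right) = - 8 \left(- \frac{284}{7} - 90\right) = \left(-8\right) \left(- \frac{914}{7}\right) = \frac{7312}{7}$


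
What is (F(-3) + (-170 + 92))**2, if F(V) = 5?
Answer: 5329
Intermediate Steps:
(F(-3) + (-170 + 92))**2 = (5 + (-170 + 92))**2 = (5 - 78)**2 = (-73)**2 = 5329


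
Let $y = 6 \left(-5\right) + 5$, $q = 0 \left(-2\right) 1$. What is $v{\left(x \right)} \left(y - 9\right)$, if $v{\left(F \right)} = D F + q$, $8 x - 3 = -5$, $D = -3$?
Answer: $- \frac{51}{2} \approx -25.5$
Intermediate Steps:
$x = - \frac{1}{4}$ ($x = \frac{3}{8} + \frac{1}{8} \left(-5\right) = \frac{3}{8} - \frac{5}{8} = - \frac{1}{4} \approx -0.25$)
$q = 0$ ($q = 0 \cdot 1 = 0$)
$y = -25$ ($y = -30 + 5 = -25$)
$v{\left(F \right)} = - 3 F$ ($v{\left(F \right)} = - 3 F + 0 = - 3 F$)
$v{\left(x \right)} \left(y - 9\right) = \left(-3\right) \left(- \frac{1}{4}\right) \left(-25 - 9\right) = \frac{3}{4} \left(-34\right) = - \frac{51}{2}$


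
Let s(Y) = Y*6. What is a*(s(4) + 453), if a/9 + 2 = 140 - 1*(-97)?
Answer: 1008855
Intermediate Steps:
s(Y) = 6*Y
a = 2115 (a = -18 + 9*(140 - 1*(-97)) = -18 + 9*(140 + 97) = -18 + 9*237 = -18 + 2133 = 2115)
a*(s(4) + 453) = 2115*(6*4 + 453) = 2115*(24 + 453) = 2115*477 = 1008855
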